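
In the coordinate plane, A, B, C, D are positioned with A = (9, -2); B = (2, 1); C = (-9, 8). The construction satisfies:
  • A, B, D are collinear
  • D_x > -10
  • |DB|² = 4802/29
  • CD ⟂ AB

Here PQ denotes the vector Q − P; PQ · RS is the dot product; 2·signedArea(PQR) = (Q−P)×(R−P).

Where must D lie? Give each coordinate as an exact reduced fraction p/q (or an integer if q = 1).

D = (-285/29, 176/29)

1. D_x = -285/29  [A, B, D are collinear ∩ CD ⟂ AB]
2. D_y = 176/29  [A, B, D are collinear ∩ CD ⟂ AB]
   → D = (-285/29, 176/29)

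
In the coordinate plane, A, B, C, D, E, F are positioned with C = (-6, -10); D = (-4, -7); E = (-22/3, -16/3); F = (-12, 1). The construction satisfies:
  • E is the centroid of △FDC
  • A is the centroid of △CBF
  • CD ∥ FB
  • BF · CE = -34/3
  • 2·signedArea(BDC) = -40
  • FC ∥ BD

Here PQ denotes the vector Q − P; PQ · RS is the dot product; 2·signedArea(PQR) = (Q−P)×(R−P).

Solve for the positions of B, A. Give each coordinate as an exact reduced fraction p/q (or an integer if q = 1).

1. B_x = -10  [FC ∥ BD ∩ CD ∥ FB]
2. B_y = 4  [FC ∥ BD ∩ CD ∥ FB]
   → B = (-10, 4)
3. A_x = -28/3  [A is the centroid of △CBF]
4. A_y = -5/3  [A is the centroid of △CBF]
   → A = (-28/3, -5/3)

A = (-28/3, -5/3)
B = (-10, 4)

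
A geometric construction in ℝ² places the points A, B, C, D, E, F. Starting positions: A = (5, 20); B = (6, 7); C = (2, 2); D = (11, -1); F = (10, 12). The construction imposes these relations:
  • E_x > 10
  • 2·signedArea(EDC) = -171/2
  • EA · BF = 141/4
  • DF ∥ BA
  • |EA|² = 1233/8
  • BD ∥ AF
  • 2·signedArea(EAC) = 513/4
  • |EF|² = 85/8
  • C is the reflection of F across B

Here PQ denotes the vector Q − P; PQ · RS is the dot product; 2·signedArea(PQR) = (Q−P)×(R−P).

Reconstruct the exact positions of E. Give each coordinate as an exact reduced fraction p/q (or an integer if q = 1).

1. E_x = 41/4  [2·signedArea(EAC) = 513/4 ∩ 2·signedArea(EDC) = -171/2]
2. E_y = 35/4  [2·signedArea(EAC) = 513/4 ∩ 2·signedArea(EDC) = -171/2]
   → E = (41/4, 35/4)

E = (41/4, 35/4)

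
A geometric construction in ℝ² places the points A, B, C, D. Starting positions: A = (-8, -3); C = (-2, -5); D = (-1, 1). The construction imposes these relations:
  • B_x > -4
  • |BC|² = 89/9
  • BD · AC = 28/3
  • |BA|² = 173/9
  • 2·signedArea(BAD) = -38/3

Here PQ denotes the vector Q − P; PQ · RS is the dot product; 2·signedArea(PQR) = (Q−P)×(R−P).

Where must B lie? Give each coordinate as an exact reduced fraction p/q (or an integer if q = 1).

B = (-11/3, -7/3)

1. B_x = -11/3  [BD · AC = 28/3 ∩ 2·signedArea(BAD) = -38/3]
2. B_y = -7/3  [BD · AC = 28/3 ∩ 2·signedArea(BAD) = -38/3]
   → B = (-11/3, -7/3)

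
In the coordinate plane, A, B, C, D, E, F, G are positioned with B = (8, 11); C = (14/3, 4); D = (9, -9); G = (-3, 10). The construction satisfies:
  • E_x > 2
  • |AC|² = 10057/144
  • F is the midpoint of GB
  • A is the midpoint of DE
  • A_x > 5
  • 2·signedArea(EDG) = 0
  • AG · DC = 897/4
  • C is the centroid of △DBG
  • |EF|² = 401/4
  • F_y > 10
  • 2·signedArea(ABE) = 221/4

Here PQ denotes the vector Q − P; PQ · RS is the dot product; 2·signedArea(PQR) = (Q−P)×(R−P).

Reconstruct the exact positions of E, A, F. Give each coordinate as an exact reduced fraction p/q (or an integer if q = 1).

A = (6, -17/4)
E = (3, 1/2)
F = (5/2, 21/2)

1. F_x = 5/2  [F is the midpoint of GB]
2. F_y = 21/2  [F is the midpoint of GB]
   → F = (5/2, 21/2)
3. E_x = 3  [line -19·x + -12·y + 63 = 0 ∩ |EF|² = 401/4]
4. E_y = 1/2  [line -19·x + -12·y + 63 = 0 ∩ |EF|² = 401/4]
   → E = (3, 1/2)
5. A_x = 6  [A is the midpoint of DE]
6. A_y = -17/4  [A is the midpoint of DE]
   → A = (6, -17/4)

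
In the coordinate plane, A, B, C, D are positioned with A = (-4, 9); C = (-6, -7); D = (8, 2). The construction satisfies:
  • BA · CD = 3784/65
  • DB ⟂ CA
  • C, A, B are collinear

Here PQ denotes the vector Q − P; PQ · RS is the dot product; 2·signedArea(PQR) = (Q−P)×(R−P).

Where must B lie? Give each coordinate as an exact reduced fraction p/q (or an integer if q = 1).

B = (-304/65, 233/65)

1. B_x = -304/65  [C, A, B are collinear ∩ DB ⟂ CA]
2. B_y = 233/65  [C, A, B are collinear ∩ DB ⟂ CA]
   → B = (-304/65, 233/65)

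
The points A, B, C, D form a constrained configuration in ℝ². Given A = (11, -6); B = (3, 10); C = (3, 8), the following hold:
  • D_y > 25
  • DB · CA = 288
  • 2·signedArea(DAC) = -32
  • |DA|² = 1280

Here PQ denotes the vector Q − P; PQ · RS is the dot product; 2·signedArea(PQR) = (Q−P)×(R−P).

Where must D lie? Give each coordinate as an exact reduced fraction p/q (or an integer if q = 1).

D = (-5, 26)

1. D_x = -5  [DB · CA = 288 ∩ 2·signedArea(DAC) = -32]
2. D_y = 26  [DB · CA = 288 ∩ 2·signedArea(DAC) = -32]
   → D = (-5, 26)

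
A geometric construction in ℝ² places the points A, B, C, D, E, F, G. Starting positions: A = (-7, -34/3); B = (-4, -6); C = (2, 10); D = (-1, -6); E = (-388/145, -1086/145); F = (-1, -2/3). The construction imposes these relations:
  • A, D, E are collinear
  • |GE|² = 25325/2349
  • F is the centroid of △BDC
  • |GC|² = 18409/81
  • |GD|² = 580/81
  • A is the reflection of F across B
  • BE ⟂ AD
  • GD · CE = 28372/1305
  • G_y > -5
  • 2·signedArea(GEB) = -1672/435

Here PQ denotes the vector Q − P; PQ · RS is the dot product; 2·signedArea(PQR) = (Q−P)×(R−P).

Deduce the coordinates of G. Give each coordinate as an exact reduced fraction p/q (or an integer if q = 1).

1. G_x = -3  [GD · CE = 28372/1305 ∩ 2·signedArea(GEB) = -1672/435]
2. G_y = -38/9  [GD · CE = 28372/1305 ∩ 2·signedArea(GEB) = -1672/435]
   → G = (-3, -38/9)

G = (-3, -38/9)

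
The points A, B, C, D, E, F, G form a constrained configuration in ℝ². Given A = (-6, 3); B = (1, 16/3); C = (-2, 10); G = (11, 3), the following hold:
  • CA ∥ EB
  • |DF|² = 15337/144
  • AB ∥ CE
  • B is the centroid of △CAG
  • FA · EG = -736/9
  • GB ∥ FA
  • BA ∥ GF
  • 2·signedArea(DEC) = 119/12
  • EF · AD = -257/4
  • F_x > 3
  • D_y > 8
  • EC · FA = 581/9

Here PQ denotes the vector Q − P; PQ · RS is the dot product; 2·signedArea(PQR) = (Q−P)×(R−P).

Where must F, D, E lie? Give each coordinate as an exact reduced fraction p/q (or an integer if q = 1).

1. F_x = 4  [GB ∥ FA ∩ BA ∥ GF]
2. F_y = 2/3  [GB ∥ FA ∩ BA ∥ GF]
   → F = (4, 2/3)
3. E_x = 5  [CA ∥ EB ∩ AB ∥ CE]
4. E_y = 37/3  [CA ∥ EB ∩ AB ∥ CE]
   → E = (5, 37/3)
5. D_x = -3  [2·signedArea(DEC) = 119/12 ∩ EF · AD = -257/4]
6. D_y = 33/4  [2·signedArea(DEC) = 119/12 ∩ EF · AD = -257/4]
   → D = (-3, 33/4)

D = (-3, 33/4)
E = (5, 37/3)
F = (4, 2/3)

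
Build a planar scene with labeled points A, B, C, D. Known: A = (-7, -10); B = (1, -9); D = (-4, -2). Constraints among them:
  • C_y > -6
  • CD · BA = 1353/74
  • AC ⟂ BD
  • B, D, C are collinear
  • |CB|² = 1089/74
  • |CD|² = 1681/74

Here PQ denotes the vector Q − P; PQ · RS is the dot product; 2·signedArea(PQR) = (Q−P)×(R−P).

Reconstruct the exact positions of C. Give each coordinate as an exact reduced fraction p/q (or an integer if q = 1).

1. C_x = -91/74  [B, D, C are collinear ∩ AC ⟂ BD]
2. C_y = -435/74  [B, D, C are collinear ∩ AC ⟂ BD]
   → C = (-91/74, -435/74)

C = (-91/74, -435/74)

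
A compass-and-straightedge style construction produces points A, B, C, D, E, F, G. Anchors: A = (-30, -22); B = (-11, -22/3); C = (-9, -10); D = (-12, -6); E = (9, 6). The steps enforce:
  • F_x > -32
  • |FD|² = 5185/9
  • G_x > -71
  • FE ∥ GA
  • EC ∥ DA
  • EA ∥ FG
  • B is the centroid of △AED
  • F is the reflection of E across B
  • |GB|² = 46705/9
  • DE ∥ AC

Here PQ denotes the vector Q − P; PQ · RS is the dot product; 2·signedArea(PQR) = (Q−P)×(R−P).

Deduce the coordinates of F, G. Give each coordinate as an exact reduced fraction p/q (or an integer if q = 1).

1. F_x = -31  [F is the reflection of E across B]
2. F_y = -62/3  [F is the reflection of E across B]
   → F = (-31, -62/3)
3. G_x = -70  [FE ∥ GA ∩ EA ∥ FG]
4. G_y = -146/3  [FE ∥ GA ∩ EA ∥ FG]
   → G = (-70, -146/3)

F = (-31, -62/3)
G = (-70, -146/3)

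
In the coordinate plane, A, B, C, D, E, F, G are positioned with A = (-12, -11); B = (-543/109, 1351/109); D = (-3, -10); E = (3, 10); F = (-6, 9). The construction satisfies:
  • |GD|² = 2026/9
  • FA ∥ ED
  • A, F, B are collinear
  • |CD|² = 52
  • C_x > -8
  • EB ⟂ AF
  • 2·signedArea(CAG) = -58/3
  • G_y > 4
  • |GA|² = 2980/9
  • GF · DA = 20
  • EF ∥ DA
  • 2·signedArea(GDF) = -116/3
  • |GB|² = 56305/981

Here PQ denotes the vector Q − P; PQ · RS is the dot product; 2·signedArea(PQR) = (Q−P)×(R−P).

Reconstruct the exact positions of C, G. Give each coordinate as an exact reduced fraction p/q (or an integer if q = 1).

C = (-7, -4)
G = (-10/3, 5)

1. G_x = -10/3  [2·signedArea(GDF) = -116/3 ∩ GF · DA = 20]
2. G_y = 5  [2·signedArea(GDF) = -116/3 ∩ GF · DA = 20]
   → G = (-10/3, 5)
3. C_x = -7  [line -16·x + 26/3·y + -232/3 = 0 ∩ |CD|² = 52]
4. C_y = -4  [line -16·x + 26/3·y + -232/3 = 0 ∩ |CD|² = 52]
   → C = (-7, -4)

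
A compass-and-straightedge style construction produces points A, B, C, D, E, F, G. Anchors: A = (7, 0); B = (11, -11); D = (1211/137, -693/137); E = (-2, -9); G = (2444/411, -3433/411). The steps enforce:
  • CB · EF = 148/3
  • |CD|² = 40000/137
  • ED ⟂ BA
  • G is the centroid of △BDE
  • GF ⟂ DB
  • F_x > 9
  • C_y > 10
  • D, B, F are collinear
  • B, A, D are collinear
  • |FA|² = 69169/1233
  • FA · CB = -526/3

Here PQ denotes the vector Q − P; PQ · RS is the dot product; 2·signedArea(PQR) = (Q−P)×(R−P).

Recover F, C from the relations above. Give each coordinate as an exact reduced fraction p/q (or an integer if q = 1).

1. F_x = 3929/411  [D, B, F are collinear ∩ GF ⟂ DB]
2. F_y = -2893/411  [D, B, F are collinear ∩ GF ⟂ DB]
   → F = (3929/411, -2893/411)
3. C_x = 3  [CB · EF = 148/3 ∩ FA · CB = -526/3]
4. C_y = 11  [CB · EF = 148/3 ∩ FA · CB = -526/3]
   → C = (3, 11)

C = (3, 11)
F = (3929/411, -2893/411)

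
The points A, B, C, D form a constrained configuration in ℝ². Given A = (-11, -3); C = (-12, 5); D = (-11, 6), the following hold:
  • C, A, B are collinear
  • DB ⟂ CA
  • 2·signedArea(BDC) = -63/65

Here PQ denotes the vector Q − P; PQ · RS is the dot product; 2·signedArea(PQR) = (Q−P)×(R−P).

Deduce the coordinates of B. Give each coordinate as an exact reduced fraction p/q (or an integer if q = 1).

B = (-787/65, 381/65)

1. B_x = -787/65  [C, A, B are collinear ∩ DB ⟂ CA]
2. B_y = 381/65  [C, A, B are collinear ∩ DB ⟂ CA]
   → B = (-787/65, 381/65)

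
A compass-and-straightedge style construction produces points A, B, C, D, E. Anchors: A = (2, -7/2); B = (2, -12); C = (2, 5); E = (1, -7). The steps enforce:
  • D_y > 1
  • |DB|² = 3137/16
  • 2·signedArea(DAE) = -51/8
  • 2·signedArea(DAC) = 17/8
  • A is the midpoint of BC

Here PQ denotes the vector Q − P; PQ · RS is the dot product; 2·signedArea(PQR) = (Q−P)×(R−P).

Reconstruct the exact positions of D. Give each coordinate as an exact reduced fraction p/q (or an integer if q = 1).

D = (7/4, 2)

1. D_x = 7/4  [2·signedArea(DAC) = 17/8 ∩ 2·signedArea(DAE) = -51/8]
2. D_y = 2  [2·signedArea(DAC) = 17/8 ∩ 2·signedArea(DAE) = -51/8]
   → D = (7/4, 2)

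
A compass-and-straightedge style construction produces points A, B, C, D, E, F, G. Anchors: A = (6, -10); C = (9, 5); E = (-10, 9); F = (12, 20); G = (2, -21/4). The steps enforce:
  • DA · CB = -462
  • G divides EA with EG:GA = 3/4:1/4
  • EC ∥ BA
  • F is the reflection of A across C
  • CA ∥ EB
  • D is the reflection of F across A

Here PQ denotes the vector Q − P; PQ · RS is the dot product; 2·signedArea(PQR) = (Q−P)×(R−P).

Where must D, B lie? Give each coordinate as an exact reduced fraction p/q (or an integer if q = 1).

1. D_x = 0  [D is the reflection of F across A]
2. D_y = -40  [D is the reflection of F across A]
   → D = (0, -40)
3. B_x = -13  [EC ∥ BA ∩ CA ∥ EB]
4. B_y = -6  [EC ∥ BA ∩ CA ∥ EB]
   → B = (-13, -6)

B = (-13, -6)
D = (0, -40)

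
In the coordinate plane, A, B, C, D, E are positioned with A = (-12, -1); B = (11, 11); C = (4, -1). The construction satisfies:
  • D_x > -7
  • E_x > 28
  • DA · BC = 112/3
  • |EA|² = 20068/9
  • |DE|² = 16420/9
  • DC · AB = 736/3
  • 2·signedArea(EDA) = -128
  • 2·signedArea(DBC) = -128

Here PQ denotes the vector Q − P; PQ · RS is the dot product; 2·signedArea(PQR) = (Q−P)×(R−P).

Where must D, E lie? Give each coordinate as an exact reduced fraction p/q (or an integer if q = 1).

1. D_x = -20/3  [DC · AB = 736/3 ∩ 2·signedArea(DBC) = -128]
2. D_y = -1  [DC · AB = 736/3 ∩ 2·signedArea(DBC) = -128]
   → D = (-20/3, -1)
3. E_y = 23  [2·signedArea(EDA) = -128]
4. E_x = 86/3  [|DE|² = 16420/9]
   → E = (86/3, 23)

D = (-20/3, -1)
E = (86/3, 23)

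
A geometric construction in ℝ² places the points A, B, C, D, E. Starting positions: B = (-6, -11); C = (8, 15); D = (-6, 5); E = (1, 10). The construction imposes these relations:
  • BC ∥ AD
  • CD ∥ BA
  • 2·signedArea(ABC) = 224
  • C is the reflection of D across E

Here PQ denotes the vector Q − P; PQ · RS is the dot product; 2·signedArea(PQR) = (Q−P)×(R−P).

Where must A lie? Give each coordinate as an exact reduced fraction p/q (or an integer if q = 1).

1. A_x = -20  [BC ∥ AD ∩ CD ∥ BA]
2. A_y = -21  [BC ∥ AD ∩ CD ∥ BA]
   → A = (-20, -21)

A = (-20, -21)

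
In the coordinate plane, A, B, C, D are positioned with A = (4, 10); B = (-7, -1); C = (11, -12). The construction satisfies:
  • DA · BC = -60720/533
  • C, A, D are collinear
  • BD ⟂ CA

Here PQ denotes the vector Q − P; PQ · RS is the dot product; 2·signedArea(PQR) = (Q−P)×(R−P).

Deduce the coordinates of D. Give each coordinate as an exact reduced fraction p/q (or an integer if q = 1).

D = (3287/533, 1700/533)

1. D_x = 3287/533  [C, A, D are collinear ∩ BD ⟂ CA]
2. D_y = 1700/533  [C, A, D are collinear ∩ BD ⟂ CA]
   → D = (3287/533, 1700/533)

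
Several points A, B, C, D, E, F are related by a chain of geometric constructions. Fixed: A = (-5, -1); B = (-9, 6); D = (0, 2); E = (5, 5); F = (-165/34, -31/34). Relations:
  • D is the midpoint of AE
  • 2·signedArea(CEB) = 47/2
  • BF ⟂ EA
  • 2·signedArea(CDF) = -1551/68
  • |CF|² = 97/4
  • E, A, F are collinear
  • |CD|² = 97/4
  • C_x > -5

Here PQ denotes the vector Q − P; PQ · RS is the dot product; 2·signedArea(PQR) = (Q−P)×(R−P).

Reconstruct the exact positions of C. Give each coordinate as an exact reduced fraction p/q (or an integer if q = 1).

1. C_x = -9/2  [2·signedArea(CDF) = -1551/68 ∩ 2·signedArea(CEB) = 47/2]
2. C_y = 4  [2·signedArea(CDF) = -1551/68 ∩ 2·signedArea(CEB) = 47/2]
   → C = (-9/2, 4)

C = (-9/2, 4)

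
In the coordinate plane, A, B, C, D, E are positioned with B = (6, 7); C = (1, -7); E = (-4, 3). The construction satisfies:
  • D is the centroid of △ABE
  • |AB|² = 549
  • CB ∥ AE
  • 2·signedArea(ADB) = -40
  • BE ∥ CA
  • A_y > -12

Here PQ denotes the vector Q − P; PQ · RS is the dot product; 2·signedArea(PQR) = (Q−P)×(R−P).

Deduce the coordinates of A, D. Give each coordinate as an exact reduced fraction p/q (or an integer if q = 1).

1. A_x = -9  [CB ∥ AE ∩ BE ∥ CA]
2. A_y = -11  [CB ∥ AE ∩ BE ∥ CA]
   → A = (-9, -11)
3. D_x = -7/3  [D is the centroid of △ABE]
4. D_y = -1/3  [D is the centroid of △ABE]
   → D = (-7/3, -1/3)

A = (-9, -11)
D = (-7/3, -1/3)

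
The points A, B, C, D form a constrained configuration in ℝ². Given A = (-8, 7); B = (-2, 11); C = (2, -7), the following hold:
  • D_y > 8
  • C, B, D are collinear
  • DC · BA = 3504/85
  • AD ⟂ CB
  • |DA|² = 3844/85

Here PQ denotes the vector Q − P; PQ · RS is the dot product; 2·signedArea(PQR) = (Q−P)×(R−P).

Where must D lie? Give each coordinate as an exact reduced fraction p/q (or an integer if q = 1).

D = (-122/85, 719/85)

1. D_x = -122/85  [C, B, D are collinear ∩ AD ⟂ CB]
2. D_y = 719/85  [C, B, D are collinear ∩ AD ⟂ CB]
   → D = (-122/85, 719/85)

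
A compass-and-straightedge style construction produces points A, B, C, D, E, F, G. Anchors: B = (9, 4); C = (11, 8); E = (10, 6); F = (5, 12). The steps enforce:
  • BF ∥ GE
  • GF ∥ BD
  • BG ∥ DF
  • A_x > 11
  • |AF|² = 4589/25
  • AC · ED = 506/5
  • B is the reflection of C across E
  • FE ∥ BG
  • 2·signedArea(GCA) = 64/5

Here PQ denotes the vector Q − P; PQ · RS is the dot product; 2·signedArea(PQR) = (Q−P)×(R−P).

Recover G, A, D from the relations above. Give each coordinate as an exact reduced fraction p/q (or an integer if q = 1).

1. G_x = 14  [BF ∥ GE ∩ FE ∥ BG]
2. G_y = -2  [BF ∥ GE ∩ FE ∥ BG]
   → G = (14, -2)
3. A_x = 12  [line -10·x + -3·y + 606/5 = 0 ∩ |AF|² = 4589/25]
4. A_y = 2/5  [line -10·x + -3·y + 606/5 = 0 ∩ |AF|² = 4589/25]
   → A = (12, 2/5)
5. D_x = 0  [AC · ED = 506/5 ∩ BG ∥ DF]
6. D_y = 18  [AC · ED = 506/5 ∩ BG ∥ DF]
   → D = (0, 18)

A = (12, 2/5)
D = (0, 18)
G = (14, -2)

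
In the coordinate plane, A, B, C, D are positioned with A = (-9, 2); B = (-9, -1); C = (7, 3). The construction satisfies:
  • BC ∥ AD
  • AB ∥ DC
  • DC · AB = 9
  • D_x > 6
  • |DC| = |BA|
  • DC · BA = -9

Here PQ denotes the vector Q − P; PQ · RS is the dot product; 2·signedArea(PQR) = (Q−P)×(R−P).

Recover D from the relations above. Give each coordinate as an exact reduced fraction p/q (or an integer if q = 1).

1. D_x = 7  [AB ∥ DC ∩ BC ∥ AD]
2. D_y = 6  [AB ∥ DC ∩ BC ∥ AD]
   → D = (7, 6)

D = (7, 6)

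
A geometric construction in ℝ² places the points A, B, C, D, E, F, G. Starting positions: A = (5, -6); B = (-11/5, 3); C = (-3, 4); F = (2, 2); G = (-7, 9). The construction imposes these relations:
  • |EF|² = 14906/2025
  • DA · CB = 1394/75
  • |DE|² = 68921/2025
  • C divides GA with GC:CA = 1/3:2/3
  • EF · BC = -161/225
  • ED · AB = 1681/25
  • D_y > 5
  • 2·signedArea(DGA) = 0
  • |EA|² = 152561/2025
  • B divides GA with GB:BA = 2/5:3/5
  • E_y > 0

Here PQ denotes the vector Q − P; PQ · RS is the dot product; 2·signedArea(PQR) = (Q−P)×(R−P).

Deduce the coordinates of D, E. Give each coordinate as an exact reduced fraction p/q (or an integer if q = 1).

1. D_x = -61/15  [2·signedArea(DGA) = 0 ∩ DA · CB = 1394/75]
2. D_y = 16/3  [2·signedArea(DGA) = 0 ∩ DA · CB = 1394/75]
   → D = (-61/15, 16/3)
3. E_x = -19/45  [line 4/5·x + -1·y + 251/225 = 0 ∩ |DE|² = 68921/2025]
4. E_y = 7/9  [line 4/5·x + -1·y + 251/225 = 0 ∩ |DE|² = 68921/2025]
   → E = (-19/45, 7/9)

D = (-61/15, 16/3)
E = (-19/45, 7/9)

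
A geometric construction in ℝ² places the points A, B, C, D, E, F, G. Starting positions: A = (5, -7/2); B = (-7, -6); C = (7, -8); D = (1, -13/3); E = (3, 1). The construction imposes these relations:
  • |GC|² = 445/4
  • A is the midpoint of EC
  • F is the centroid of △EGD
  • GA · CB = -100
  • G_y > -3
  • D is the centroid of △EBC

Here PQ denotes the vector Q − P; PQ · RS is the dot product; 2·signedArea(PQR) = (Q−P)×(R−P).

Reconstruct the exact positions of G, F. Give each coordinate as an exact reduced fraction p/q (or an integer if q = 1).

1. G_x = -2  [line 14·x + -2·y + 23 = 0 ∩ |GC|² = 445/4]
2. G_y = -5/2  [line 14·x + -2·y + 23 = 0 ∩ |GC|² = 445/4]
   → G = (-2, -5/2)
3. F_x = 2/3  [F is the centroid of △EGD]
4. F_y = -35/18  [F is the centroid of △EGD]
   → F = (2/3, -35/18)

F = (2/3, -35/18)
G = (-2, -5/2)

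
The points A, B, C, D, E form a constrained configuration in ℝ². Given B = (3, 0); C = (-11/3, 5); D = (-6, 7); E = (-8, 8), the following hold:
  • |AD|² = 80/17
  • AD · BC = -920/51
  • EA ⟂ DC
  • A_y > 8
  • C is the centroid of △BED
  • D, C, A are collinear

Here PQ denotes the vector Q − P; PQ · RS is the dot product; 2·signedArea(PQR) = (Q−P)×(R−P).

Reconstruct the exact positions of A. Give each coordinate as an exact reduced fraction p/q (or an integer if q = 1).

1. A_x = -130/17  [D, C, A are collinear ∩ EA ⟂ DC]
2. A_y = 143/17  [D, C, A are collinear ∩ EA ⟂ DC]
   → A = (-130/17, 143/17)

A = (-130/17, 143/17)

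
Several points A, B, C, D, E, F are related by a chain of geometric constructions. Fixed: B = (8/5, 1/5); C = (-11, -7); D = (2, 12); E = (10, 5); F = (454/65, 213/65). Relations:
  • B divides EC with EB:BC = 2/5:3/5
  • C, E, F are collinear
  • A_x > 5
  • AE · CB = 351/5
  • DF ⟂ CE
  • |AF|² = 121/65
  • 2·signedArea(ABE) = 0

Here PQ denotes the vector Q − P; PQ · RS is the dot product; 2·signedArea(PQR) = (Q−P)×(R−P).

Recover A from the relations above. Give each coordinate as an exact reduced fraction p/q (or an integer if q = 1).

1. A_x = 29/5  [2·signedArea(ABE) = 0 ∩ AE · CB = 351/5]
2. A_y = 13/5  [2·signedArea(ABE) = 0 ∩ AE · CB = 351/5]
   → A = (29/5, 13/5)

A = (29/5, 13/5)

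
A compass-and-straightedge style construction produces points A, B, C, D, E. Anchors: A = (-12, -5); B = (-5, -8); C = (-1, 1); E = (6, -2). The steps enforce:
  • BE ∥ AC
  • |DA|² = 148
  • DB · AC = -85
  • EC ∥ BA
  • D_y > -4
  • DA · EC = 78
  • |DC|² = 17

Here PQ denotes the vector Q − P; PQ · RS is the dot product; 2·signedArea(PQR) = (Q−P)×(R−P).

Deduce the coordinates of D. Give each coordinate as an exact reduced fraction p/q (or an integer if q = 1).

1. D_x = 0  [DA · EC = 78 ∩ DB · AC = -85]
2. D_y = -3  [DA · EC = 78 ∩ DB · AC = -85]
   → D = (0, -3)

D = (0, -3)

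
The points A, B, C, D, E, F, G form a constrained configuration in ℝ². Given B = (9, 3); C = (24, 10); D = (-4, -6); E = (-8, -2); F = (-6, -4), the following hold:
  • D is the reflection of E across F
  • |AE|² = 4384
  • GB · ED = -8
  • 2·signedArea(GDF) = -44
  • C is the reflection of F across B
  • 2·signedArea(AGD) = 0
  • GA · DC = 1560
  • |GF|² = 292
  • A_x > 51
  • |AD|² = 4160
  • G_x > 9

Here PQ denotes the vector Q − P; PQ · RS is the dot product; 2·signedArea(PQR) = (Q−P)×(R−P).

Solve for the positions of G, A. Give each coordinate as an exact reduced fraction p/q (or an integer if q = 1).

1. G_x = 10  [GB · ED = -8 ∩ 2·signedArea(GDF) = -44]
2. G_y = 2  [GB · ED = -8 ∩ 2·signedArea(GDF) = -44]
   → G = (10, 2)
3. A_x = 52  [2·signedArea(AGD) = 0 ∩ GA · DC = 1560]
4. A_y = 26  [2·signedArea(AGD) = 0 ∩ GA · DC = 1560]
   → A = (52, 26)

A = (52, 26)
G = (10, 2)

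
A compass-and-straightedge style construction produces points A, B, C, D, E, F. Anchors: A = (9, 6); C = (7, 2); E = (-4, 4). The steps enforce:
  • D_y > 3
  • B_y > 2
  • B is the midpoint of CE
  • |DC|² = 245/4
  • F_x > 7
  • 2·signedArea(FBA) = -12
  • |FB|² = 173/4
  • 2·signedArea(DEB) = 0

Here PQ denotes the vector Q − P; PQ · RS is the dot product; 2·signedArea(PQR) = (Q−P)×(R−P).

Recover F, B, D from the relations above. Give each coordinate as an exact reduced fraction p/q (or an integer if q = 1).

1. B_x = 3/2  [B is the midpoint of CE]
2. B_y = 3  [B is the midpoint of CE]
   → B = (3/2, 3)
3. D_x = -7/10  [line 1·x + 11/2·y + -18 = 0 ∩ |DC|² = 245/4]
4. D_y = 17/5  [line 1·x + 11/2·y + -18 = 0 ∩ |DC|² = 245/4]
   → D = (-7/10, 17/5)
5. F_x = 8  [line -3·x + 15/2·y + -6 = 0 ∩ |FB|² = 173/4]
6. F_y = 4  [line -3·x + 15/2·y + -6 = 0 ∩ |FB|² = 173/4]
   → F = (8, 4)

B = (3/2, 3)
D = (-7/10, 17/5)
F = (8, 4)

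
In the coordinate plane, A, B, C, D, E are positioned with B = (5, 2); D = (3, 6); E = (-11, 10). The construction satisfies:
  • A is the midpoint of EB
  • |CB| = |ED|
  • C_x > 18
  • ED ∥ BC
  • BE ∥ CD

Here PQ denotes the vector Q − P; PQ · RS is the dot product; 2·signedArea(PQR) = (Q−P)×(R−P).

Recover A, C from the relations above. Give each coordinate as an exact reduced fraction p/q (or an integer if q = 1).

A = (-3, 6)
C = (19, -2)

1. A_x = -3  [A is the midpoint of EB]
2. A_y = 6  [A is the midpoint of EB]
   → A = (-3, 6)
3. C_x = 19  [BE ∥ CD ∩ ED ∥ BC]
4. C_y = -2  [BE ∥ CD ∩ ED ∥ BC]
   → C = (19, -2)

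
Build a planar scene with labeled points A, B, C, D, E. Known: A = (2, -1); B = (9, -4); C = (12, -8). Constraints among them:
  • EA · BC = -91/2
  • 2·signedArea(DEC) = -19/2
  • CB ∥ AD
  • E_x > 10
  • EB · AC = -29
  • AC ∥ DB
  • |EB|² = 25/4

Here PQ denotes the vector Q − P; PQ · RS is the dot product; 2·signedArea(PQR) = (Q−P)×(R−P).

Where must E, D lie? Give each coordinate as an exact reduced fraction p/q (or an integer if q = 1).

1. E_x = 21/2  [EB · AC = -29 ∩ EA · BC = -91/2]
2. E_y = -6  [EB · AC = -29 ∩ EA · BC = -91/2]
   → E = (21/2, -6)
3. D_x = -1  [AC ∥ DB ∩ CB ∥ AD]
4. D_y = 3  [AC ∥ DB ∩ CB ∥ AD]
   → D = (-1, 3)

D = (-1, 3)
E = (21/2, -6)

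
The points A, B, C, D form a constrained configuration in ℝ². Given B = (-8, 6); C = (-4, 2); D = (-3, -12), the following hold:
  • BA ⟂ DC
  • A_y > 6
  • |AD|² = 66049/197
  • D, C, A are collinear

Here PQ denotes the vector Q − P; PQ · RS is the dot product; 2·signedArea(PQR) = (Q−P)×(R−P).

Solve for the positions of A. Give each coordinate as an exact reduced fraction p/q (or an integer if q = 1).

1. A_x = -848/197  [D, C, A are collinear ∩ BA ⟂ DC]
2. A_y = 1234/197  [D, C, A are collinear ∩ BA ⟂ DC]
   → A = (-848/197, 1234/197)

A = (-848/197, 1234/197)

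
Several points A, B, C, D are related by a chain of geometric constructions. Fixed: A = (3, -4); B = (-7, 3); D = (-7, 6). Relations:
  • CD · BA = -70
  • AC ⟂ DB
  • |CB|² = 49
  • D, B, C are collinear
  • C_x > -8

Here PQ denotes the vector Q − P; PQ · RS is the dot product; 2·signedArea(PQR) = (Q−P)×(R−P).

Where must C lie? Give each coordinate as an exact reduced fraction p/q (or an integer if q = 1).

C = (-7, -4)

1. C_x = -7  [D, B, C are collinear ∩ AC ⟂ DB]
2. C_y = -4  [D, B, C are collinear ∩ AC ⟂ DB]
   → C = (-7, -4)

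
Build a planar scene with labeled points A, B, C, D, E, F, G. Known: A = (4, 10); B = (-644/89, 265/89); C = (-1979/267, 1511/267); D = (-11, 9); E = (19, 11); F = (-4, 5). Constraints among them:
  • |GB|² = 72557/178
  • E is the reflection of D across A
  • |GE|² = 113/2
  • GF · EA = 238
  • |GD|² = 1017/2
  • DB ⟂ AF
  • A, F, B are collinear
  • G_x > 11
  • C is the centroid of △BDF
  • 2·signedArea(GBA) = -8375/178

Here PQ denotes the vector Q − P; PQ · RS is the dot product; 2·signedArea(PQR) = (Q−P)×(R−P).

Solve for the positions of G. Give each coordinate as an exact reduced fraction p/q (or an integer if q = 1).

1. G_x = 23/2  [2·signedArea(GBA) = -8375/178 ∩ GF · EA = 238]
2. G_y = 21/2  [2·signedArea(GBA) = -8375/178 ∩ GF · EA = 238]
   → G = (23/2, 21/2)

G = (23/2, 21/2)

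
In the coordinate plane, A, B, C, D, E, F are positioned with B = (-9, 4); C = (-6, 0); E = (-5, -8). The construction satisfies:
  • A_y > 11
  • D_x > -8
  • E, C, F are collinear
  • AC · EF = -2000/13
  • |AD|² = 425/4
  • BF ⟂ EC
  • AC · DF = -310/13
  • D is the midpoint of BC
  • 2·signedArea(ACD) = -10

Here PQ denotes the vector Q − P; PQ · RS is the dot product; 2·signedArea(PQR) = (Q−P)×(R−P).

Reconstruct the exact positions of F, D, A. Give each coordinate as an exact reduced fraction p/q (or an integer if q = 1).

1. F_x = -85/13  [E, C, F are collinear ∩ BF ⟂ EC]
2. F_y = 56/13  [E, C, F are collinear ∩ BF ⟂ EC]
   → F = (-85/13, 56/13)
3. D_x = -15/2  [D is the midpoint of BC]
4. D_y = 2  [D is the midpoint of BC]
   → D = (-15/2, 2)
5. A_x = -10  [2·signedArea(ACD) = -10 ∩ AC · EF = -2000/13]
6. A_y = 12  [2·signedArea(ACD) = -10 ∩ AC · EF = -2000/13]
   → A = (-10, 12)

A = (-10, 12)
D = (-15/2, 2)
F = (-85/13, 56/13)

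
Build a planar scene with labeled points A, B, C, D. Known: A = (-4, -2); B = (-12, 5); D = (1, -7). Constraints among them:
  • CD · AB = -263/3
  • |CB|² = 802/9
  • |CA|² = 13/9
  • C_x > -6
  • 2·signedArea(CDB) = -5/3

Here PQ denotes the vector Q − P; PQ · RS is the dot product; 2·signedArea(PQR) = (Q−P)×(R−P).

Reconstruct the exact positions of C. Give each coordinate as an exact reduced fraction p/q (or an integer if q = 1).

C = (-5, -4/3)

1. C_x = -5  [CD · AB = -263/3 ∩ 2·signedArea(CDB) = -5/3]
2. C_y = -4/3  [CD · AB = -263/3 ∩ 2·signedArea(CDB) = -5/3]
   → C = (-5, -4/3)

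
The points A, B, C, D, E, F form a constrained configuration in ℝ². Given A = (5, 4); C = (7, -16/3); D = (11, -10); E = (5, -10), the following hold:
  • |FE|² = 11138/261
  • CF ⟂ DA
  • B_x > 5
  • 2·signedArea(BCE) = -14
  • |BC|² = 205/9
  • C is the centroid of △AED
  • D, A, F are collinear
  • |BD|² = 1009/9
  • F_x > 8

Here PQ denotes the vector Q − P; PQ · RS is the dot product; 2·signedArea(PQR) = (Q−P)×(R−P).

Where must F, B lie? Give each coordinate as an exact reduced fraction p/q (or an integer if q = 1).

B = (6, -2/3)
F = (252/29, -401/87)

1. F_x = 252/29  [D, A, F are collinear ∩ CF ⟂ DA]
2. F_y = -401/87  [D, A, F are collinear ∩ CF ⟂ DA]
   → F = (252/29, -401/87)
3. B_x = 6  [line 14/3·x + -2·y + -88/3 = 0 ∩ |BD|² = 1009/9]
4. B_y = -2/3  [line 14/3·x + -2·y + -88/3 = 0 ∩ |BD|² = 1009/9]
   → B = (6, -2/3)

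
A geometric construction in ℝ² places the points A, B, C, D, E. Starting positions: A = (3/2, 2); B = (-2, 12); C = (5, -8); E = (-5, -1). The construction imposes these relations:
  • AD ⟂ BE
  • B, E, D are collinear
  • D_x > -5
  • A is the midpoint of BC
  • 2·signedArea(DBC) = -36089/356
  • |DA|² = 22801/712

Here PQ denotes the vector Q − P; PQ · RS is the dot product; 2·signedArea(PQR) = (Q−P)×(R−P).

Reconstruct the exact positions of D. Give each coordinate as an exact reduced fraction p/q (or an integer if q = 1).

D = (-1429/356, 1165/356)

1. D_x = -1429/356  [B, E, D are collinear ∩ AD ⟂ BE]
2. D_y = 1165/356  [B, E, D are collinear ∩ AD ⟂ BE]
   → D = (-1429/356, 1165/356)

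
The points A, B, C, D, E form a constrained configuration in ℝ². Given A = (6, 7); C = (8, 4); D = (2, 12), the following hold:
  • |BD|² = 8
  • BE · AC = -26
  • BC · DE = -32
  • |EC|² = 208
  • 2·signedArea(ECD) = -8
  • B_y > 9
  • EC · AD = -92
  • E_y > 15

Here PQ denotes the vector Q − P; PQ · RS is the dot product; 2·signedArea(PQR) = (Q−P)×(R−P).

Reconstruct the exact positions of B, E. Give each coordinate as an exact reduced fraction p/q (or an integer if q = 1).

1. E_x = 0  [2·signedArea(ECD) = -8 ∩ EC · AD = -92]
2. E_y = 16  [2·signedArea(ECD) = -8 ∩ EC · AD = -92]
   → E = (0, 16)
3. B_x = 4  [BC · DE = -32 ∩ BE · AC = -26]
4. B_y = 10  [BC · DE = -32 ∩ BE · AC = -26]
   → B = (4, 10)

B = (4, 10)
E = (0, 16)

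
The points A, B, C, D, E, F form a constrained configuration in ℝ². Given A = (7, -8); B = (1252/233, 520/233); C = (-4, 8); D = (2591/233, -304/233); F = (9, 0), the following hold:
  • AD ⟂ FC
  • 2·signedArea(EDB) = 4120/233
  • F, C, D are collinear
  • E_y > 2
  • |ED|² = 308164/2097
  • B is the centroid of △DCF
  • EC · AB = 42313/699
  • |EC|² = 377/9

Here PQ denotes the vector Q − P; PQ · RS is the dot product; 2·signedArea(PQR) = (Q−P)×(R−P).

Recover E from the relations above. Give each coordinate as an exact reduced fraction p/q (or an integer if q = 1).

E = (-1/3, 8/3)

1. E_x = -1/3  [2·signedArea(EDB) = 4120/233 ∩ EC · AB = 42313/699]
2. E_y = 8/3  [2·signedArea(EDB) = 4120/233 ∩ EC · AB = 42313/699]
   → E = (-1/3, 8/3)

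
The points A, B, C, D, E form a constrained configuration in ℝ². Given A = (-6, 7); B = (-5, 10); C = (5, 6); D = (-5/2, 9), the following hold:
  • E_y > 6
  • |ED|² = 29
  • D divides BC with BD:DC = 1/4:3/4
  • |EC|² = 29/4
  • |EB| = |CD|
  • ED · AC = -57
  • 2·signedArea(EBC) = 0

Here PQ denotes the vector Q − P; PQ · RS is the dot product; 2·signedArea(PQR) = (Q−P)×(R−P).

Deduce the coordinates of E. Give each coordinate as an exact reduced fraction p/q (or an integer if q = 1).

E = (5/2, 7)

1. E_x = 5/2  [2·signedArea(EBC) = 0 ∩ ED · AC = -57]
2. E_y = 7  [2·signedArea(EBC) = 0 ∩ ED · AC = -57]
   → E = (5/2, 7)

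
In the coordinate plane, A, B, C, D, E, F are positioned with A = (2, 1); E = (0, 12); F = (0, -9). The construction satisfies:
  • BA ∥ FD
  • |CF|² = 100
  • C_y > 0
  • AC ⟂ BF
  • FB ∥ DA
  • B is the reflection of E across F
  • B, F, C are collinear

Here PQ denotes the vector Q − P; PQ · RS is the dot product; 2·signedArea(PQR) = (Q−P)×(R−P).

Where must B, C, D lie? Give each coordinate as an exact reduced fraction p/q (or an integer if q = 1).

1. B_x = 0  [B is the reflection of E across F]
2. B_y = -30  [B is the reflection of E across F]
   → B = (0, -30)
3. C_x = 0  [B, F, C are collinear ∩ AC ⟂ BF]
4. C_y = 1  [B, F, C are collinear ∩ AC ⟂ BF]
   → C = (0, 1)
5. D_x = 2  [FB ∥ DA ∩ BA ∥ FD]
6. D_y = 22  [FB ∥ DA ∩ BA ∥ FD]
   → D = (2, 22)

B = (0, -30)
C = (0, 1)
D = (2, 22)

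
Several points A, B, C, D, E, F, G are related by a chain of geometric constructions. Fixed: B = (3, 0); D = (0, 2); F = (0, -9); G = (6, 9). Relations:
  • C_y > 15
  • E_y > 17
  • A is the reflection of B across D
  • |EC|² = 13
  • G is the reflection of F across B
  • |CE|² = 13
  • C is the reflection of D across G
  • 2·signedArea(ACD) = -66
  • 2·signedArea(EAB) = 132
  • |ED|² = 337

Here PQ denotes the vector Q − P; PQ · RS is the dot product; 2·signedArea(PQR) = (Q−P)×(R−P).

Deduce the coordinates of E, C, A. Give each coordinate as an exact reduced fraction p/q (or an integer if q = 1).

1. C_x = 12  [C is the reflection of D across G]
2. C_y = 16  [C is the reflection of D across G]
   → C = (12, 16)
3. A_x = -3  [A is the reflection of B across D]
4. A_y = 4  [A is the reflection of B across D]
   → A = (-3, 4)
5. E_x = 9  [line 4·x + 6·y + -144 = 0 ∩ |ED|² = 337]
6. E_y = 18  [line 4·x + 6·y + -144 = 0 ∩ |ED|² = 337]
   → E = (9, 18)

A = (-3, 4)
C = (12, 16)
E = (9, 18)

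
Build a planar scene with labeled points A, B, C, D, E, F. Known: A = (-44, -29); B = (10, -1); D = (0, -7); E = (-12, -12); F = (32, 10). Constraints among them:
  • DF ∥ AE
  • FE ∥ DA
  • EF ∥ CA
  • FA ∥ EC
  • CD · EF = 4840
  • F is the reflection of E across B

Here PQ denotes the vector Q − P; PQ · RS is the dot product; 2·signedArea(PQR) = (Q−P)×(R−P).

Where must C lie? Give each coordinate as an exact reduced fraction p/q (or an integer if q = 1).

1. C_x = -88  [EF ∥ CA ∩ FA ∥ EC]
2. C_y = -51  [EF ∥ CA ∩ FA ∥ EC]
   → C = (-88, -51)

C = (-88, -51)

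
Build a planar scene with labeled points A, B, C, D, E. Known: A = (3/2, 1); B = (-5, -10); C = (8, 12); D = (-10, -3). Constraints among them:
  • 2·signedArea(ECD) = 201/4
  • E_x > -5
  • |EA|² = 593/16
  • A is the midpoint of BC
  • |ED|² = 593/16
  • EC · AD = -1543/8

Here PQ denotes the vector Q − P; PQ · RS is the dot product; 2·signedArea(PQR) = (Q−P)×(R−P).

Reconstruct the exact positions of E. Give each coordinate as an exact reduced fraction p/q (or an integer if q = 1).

1. E_x = -17/4  [2·signedArea(ECD) = 201/4 ∩ EC · AD = -1543/8]
2. E_y = -1  [2·signedArea(ECD) = 201/4 ∩ EC · AD = -1543/8]
   → E = (-17/4, -1)

E = (-17/4, -1)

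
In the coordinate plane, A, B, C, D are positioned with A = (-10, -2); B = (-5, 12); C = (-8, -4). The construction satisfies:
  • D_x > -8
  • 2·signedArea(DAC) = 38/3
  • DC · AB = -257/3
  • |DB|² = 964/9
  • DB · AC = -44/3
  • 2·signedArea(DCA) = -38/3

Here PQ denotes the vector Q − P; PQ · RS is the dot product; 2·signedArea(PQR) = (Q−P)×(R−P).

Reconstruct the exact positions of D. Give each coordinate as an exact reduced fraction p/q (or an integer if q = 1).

1. D_x = -23/3  [2·signedArea(DAC) = 38/3 ∩ DB · AC = -44/3]
2. D_y = 2  [2·signedArea(DAC) = 38/3 ∩ DB · AC = -44/3]
   → D = (-23/3, 2)

D = (-23/3, 2)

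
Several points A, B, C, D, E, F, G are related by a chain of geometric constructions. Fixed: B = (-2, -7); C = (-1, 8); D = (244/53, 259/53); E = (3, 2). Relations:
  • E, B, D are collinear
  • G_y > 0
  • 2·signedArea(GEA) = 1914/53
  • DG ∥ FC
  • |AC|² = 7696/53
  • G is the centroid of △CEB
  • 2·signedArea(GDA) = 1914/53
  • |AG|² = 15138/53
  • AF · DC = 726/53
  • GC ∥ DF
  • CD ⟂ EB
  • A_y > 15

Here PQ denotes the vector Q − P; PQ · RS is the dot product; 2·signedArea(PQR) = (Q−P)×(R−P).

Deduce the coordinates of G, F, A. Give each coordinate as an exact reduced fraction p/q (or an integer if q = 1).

1. G_x = 0  [G is the centroid of △CEB]
2. G_y = 1  [G is the centroid of △CEB]
   → G = (0, 1)
3. F_x = 191/53  [DG ∥ FC ∩ GC ∥ DF]
4. F_y = 630/53  [DG ∥ FC ∩ GC ∥ DF]
   → F = (191/53, 630/53)
5. A_x = 435/53  [AF · DC = 726/53 ∩ 2·signedArea(GEA) = 1914/53]
6. A_y = 836/53  [AF · DC = 726/53 ∩ 2·signedArea(GEA) = 1914/53]
   → A = (435/53, 836/53)

A = (435/53, 836/53)
F = (191/53, 630/53)
G = (0, 1)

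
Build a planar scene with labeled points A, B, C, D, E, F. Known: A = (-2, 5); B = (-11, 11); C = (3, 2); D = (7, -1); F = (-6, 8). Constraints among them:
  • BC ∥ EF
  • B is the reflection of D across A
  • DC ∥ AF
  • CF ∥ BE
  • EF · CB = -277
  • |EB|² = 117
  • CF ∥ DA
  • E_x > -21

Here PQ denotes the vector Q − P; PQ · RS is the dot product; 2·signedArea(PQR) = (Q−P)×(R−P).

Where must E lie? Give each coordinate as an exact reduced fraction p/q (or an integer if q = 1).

E = (-20, 17)

1. E_x = -20  [BC ∥ EF ∩ CF ∥ BE]
2. E_y = 17  [BC ∥ EF ∩ CF ∥ BE]
   → E = (-20, 17)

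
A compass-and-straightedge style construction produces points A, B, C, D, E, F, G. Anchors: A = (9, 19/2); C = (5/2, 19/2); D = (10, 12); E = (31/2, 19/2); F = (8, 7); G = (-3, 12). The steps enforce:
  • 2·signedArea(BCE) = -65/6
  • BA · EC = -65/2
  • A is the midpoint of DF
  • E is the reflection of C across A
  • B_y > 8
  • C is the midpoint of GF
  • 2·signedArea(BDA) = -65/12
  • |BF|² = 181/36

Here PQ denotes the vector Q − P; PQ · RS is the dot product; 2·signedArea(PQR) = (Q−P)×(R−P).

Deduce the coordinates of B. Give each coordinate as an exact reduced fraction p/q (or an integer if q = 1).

B = (13/2, 26/3)

1. B_x = 13/2  [2·signedArea(BDA) = -65/12 ∩ 2·signedArea(BCE) = -65/6]
2. B_y = 26/3  [2·signedArea(BDA) = -65/12 ∩ 2·signedArea(BCE) = -65/6]
   → B = (13/2, 26/3)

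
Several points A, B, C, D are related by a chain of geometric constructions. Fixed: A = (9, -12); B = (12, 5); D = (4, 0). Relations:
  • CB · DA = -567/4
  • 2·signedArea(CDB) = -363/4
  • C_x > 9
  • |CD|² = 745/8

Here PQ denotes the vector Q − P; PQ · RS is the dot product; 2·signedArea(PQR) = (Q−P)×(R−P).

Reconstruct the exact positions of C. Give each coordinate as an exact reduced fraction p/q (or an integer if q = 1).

C = (39/4, -31/4)

1. C_x = 39/4  [2·signedArea(CDB) = -363/4 ∩ CB · DA = -567/4]
2. C_y = -31/4  [2·signedArea(CDB) = -363/4 ∩ CB · DA = -567/4]
   → C = (39/4, -31/4)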